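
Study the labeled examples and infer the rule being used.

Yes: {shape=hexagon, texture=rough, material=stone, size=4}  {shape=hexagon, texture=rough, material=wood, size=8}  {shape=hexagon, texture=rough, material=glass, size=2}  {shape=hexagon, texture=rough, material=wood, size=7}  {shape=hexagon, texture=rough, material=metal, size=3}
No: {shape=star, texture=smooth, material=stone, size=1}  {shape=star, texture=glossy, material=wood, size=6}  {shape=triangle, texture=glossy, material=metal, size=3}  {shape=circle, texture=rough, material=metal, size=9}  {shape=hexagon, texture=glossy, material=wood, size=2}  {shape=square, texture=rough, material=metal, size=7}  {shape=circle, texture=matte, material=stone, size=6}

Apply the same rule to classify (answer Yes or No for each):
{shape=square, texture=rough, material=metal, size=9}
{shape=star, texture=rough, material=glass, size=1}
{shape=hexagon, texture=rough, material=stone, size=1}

No, No, Yes

The pattern is that an item is 'Yes' exactly when: shape is hexagon AND texture is rough.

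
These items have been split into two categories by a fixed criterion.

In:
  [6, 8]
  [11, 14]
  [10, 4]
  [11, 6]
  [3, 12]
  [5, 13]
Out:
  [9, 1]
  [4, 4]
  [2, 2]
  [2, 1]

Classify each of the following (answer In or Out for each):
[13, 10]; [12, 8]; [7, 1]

In, In, Out

The common property of the 'In' items is: sum ≥ 14. No 'Out' item has it.
[13, 10]: 13+10 = 23, qualifies → In.
[12, 8]: 12+8 = 20, qualifies → In.
[7, 1]: 7+1 = 8, doesn't qualify → Out.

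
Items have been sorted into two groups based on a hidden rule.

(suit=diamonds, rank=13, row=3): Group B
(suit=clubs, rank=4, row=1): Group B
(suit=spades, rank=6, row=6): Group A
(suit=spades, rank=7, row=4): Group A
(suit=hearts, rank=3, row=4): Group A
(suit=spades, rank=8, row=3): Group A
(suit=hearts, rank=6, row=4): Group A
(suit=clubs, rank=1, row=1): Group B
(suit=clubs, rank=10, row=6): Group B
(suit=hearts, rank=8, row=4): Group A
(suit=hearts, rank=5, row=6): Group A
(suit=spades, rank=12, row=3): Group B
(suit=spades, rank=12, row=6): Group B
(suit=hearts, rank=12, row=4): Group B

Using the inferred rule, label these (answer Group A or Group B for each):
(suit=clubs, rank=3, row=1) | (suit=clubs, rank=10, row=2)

Group B, Group B

The rule appears to be: rank ≤ 8 AND row ≥ 3.
Group B: (suit=clubs, rank=3, row=1), since rank = 3, row = 1.
Group B: (suit=clubs, rank=10, row=2), since rank = 10, row = 2.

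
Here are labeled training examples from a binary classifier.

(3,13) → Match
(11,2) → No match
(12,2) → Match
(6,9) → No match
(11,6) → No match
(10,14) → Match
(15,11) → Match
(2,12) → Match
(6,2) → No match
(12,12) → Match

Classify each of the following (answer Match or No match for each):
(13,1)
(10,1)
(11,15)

The distinguishing property — max ≥ 12 — holds for all the 'Match' cases and none of the 'No match' cases.
(13,1): max 13, meets the rule → Match. (10,1): max 10, does not fit → No match. (11,15): max 15, meets the rule → Match.

Match, No match, Match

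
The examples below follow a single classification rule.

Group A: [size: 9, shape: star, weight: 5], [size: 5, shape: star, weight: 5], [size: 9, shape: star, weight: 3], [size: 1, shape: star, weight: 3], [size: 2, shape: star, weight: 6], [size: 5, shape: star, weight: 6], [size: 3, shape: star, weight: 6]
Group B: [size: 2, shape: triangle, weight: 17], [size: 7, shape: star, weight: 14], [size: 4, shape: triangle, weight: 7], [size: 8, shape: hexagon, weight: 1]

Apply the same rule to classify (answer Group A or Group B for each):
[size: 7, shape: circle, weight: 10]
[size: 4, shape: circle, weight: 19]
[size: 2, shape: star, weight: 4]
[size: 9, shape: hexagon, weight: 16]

A rule that fits every label: shape is star AND weight ≤ 6 — true of each 'Group A' example, false of each 'Group B' one.
[size: 7, shape: circle, weight: 10]: shape is circle, weight = 10, does not satisfy this → Group B.
[size: 4, shape: circle, weight: 19]: shape is circle, weight = 19, does not satisfy this → Group B.
[size: 2, shape: star, weight: 4]: shape is star, weight = 4, checks out → Group A.
[size: 9, shape: hexagon, weight: 16]: shape is hexagon, weight = 16, does not satisfy this → Group B.

Group B, Group B, Group A, Group B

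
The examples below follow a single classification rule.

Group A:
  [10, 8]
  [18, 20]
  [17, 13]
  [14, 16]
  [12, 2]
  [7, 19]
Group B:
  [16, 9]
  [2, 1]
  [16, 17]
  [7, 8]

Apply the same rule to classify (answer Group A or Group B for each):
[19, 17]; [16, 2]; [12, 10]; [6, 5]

Every 'Group A' example satisfies: sum is even. None of the 'Group B' examples do.

Group A, Group A, Group A, Group B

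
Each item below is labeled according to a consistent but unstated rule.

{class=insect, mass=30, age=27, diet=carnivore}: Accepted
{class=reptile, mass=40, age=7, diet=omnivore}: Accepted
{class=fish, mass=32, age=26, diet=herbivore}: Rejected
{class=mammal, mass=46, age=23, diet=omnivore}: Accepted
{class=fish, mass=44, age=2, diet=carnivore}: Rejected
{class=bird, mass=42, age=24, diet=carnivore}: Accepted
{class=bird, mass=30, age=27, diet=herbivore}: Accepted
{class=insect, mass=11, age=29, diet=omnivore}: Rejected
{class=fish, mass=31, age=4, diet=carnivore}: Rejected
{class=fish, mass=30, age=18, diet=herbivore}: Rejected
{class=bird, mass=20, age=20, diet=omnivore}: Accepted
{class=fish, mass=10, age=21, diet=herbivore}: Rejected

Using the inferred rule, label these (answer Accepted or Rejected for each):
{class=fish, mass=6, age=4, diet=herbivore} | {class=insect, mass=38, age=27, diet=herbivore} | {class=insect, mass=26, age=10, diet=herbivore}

Every 'Accepted' example satisfies: class is not fish AND age ≤ 27. None of the 'Rejected' examples do.

Rejected, Accepted, Accepted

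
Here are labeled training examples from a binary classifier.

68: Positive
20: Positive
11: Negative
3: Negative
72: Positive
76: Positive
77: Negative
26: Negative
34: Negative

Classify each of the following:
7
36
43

Negative, Positive, Negative

One predicate separates the groups cleanly: multiple of 4.
7: Negative (7 = 4·1 + 3). 36: Positive (36 = 4·9). 43: Negative (43 = 4·10 + 3).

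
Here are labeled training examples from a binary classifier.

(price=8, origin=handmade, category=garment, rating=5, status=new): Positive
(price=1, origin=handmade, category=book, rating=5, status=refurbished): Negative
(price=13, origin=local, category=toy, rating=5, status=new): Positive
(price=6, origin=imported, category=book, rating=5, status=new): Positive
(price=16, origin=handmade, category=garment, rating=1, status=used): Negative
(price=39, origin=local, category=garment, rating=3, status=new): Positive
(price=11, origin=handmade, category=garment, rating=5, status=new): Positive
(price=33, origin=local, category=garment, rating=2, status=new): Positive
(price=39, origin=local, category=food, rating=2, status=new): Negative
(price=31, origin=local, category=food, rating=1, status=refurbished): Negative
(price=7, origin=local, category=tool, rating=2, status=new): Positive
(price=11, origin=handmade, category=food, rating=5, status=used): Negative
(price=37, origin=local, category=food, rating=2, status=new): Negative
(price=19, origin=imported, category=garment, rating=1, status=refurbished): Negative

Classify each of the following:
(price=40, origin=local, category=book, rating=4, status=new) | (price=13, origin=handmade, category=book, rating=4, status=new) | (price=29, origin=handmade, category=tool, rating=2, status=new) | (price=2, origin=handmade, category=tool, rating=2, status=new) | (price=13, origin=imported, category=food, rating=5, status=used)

Positive, Positive, Positive, Positive, Negative

'Positive' ⟺ category is not food AND status is new.
(price=40, origin=local, category=book, rating=4, status=new): Positive (category is book, status is new).
(price=13, origin=handmade, category=book, rating=4, status=new): Positive (category is book, status is new).
(price=29, origin=handmade, category=tool, rating=2, status=new): Positive (category is tool, status is new).
(price=2, origin=handmade, category=tool, rating=2, status=new): Positive (category is tool, status is new).
(price=13, origin=imported, category=food, rating=5, status=used): Negative (category is food, status is used).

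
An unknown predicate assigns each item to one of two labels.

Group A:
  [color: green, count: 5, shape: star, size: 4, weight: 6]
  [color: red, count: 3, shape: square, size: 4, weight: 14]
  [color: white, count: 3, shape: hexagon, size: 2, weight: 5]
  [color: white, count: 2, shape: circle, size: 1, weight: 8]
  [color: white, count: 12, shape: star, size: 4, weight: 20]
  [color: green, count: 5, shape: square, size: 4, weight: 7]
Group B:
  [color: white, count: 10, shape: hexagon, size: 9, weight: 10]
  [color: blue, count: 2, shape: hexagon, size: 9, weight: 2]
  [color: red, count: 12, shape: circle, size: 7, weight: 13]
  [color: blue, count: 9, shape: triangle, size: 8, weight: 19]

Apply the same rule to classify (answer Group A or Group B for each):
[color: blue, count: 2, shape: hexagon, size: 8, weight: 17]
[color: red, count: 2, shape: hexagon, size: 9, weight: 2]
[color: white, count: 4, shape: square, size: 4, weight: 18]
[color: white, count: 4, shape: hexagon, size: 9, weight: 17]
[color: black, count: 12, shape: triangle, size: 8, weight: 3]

Every 'Group A' example satisfies: size ≤ 4. None of the 'Group B' examples do.
Group B: [color: blue, count: 2, shape: hexagon, size: 8, weight: 17], since size = 8.
Group B: [color: red, count: 2, shape: hexagon, size: 9, weight: 2], since size = 9.
Group A: [color: white, count: 4, shape: square, size: 4, weight: 18], since size = 4.
Group B: [color: white, count: 4, shape: hexagon, size: 9, weight: 17], since size = 9.
Group B: [color: black, count: 12, shape: triangle, size: 8, weight: 3], since size = 8.

Group B, Group B, Group A, Group B, Group B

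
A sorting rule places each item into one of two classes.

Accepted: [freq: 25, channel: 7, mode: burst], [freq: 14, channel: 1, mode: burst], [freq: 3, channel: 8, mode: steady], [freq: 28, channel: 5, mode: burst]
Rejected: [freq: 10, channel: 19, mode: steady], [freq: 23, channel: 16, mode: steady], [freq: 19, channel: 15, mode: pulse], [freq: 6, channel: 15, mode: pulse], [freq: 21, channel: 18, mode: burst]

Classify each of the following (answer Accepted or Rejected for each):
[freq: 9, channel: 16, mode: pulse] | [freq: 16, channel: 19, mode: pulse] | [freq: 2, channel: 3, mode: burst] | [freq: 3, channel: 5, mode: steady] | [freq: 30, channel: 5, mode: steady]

Rejected, Rejected, Accepted, Accepted, Accepted

One predicate separates the groups cleanly: channel ≤ 8.
Rejected: [freq: 9, channel: 16, mode: pulse], since channel = 16.
Rejected: [freq: 16, channel: 19, mode: pulse], since channel = 19.
Accepted: [freq: 2, channel: 3, mode: burst], since channel = 3.
Accepted: [freq: 3, channel: 5, mode: steady], since channel = 5.
Accepted: [freq: 30, channel: 5, mode: steady], since channel = 5.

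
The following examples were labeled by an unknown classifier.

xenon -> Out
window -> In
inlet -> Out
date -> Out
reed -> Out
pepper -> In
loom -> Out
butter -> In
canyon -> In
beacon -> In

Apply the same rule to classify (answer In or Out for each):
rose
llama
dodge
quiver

The classifier is using: length 6.
rose → length 4 → Out. llama → length 5 → Out. dodge → length 5 → Out. quiver → length 6 → In.

Out, Out, Out, In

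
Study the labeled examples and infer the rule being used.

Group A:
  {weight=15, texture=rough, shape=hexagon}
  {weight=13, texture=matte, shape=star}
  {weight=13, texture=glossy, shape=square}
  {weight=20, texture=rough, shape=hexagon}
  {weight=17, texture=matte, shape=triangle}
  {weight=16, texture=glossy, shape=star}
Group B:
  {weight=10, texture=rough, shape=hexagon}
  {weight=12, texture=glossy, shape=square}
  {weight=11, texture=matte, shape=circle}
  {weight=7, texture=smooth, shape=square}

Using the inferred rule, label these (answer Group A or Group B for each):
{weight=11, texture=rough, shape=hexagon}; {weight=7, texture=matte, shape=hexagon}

Every 'Group A' example satisfies: weight ≥ 13. None of the 'Group B' examples do.

Group B, Group B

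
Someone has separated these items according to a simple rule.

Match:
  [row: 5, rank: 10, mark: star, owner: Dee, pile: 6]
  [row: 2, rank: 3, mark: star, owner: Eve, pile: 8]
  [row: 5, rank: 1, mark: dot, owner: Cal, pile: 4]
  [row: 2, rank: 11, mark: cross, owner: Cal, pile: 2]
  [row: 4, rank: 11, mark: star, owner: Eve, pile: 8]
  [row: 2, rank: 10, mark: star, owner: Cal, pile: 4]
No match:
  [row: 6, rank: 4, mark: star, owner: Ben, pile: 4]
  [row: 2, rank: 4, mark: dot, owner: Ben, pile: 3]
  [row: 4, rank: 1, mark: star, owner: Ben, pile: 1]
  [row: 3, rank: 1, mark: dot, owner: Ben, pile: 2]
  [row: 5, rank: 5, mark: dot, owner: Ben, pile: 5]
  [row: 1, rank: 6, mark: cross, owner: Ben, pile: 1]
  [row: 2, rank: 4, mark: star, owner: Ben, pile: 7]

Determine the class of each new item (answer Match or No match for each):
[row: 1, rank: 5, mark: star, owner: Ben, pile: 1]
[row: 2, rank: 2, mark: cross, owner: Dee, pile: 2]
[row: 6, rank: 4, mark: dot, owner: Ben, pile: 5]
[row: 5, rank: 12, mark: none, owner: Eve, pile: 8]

No match, Match, No match, Match

All 'Match' examples share one property — owner is not Ben — and every 'No match' example lacks it.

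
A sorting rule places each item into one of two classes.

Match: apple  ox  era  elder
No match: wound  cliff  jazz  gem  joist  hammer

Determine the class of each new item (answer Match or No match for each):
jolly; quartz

'Match' ⟺ starts with a vowel.
No match: jolly, since starts with 'j'.
No match: quartz, since starts with 'q'.

No match, No match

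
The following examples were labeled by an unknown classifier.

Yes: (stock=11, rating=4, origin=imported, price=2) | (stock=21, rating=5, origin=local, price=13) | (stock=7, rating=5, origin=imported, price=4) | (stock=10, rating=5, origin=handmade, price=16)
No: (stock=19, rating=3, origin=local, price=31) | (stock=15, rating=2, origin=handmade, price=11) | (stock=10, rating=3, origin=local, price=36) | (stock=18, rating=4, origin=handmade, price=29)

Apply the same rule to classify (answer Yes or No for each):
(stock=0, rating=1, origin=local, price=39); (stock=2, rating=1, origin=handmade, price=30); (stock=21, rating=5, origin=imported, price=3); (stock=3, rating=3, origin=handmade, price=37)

No, No, Yes, No

The common property of the 'Yes' items is: price ≤ 16 AND rating ≥ 3. No 'No' item has it.
(stock=0, rating=1, origin=local, price=39) — price = 39, rating = 1, hence No.
(stock=2, rating=1, origin=handmade, price=30) — price = 30, rating = 1, hence No.
(stock=21, rating=5, origin=imported, price=3) — price = 3, rating = 5, hence Yes.
(stock=3, rating=3, origin=handmade, price=37) — price = 37, rating = 3, hence No.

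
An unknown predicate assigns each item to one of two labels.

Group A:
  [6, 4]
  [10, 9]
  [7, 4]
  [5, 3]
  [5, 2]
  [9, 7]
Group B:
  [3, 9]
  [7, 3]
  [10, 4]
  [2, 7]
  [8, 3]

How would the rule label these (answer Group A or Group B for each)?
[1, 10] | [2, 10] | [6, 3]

Group B, Group B, Group A

One predicate separates the groups cleanly: |first − second| ≤ 3.
[1, 10]: |1−10| = 9 — doesn't qualify, so Group B. [2, 10]: |2−10| = 8 — doesn't qualify, so Group B. [6, 3]: |6−3| = 3 — meets the rule, so Group A.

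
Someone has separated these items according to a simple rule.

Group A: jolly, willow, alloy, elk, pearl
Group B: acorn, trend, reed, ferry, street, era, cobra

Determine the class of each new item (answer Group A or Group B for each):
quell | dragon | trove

Group A, Group B, Group B

The pattern is that an item is 'Group A' exactly when: contains 'l'.
quell → has 'l' → Group A. dragon → no 'l' → Group B. trove → no 'l' → Group B.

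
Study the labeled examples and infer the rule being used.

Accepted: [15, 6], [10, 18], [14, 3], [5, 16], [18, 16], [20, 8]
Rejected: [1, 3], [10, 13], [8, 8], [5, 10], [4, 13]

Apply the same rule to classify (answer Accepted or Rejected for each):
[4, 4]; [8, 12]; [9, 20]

Rejected, Rejected, Accepted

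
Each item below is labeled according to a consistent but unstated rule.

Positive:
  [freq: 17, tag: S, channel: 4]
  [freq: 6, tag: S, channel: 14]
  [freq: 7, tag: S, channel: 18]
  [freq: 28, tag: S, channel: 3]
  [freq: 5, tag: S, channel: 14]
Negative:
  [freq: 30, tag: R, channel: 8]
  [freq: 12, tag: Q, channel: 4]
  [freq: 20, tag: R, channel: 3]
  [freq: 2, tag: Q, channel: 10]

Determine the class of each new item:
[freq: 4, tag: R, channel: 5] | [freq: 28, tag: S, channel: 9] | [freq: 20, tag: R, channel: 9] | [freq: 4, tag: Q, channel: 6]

Negative, Positive, Negative, Negative

All 'Positive' examples share one property — tag is S — and every 'Negative' example lacks it.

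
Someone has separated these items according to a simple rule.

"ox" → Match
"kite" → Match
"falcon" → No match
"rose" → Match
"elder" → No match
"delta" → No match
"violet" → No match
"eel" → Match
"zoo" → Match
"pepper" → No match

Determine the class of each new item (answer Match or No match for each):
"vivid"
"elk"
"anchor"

No match, Match, No match

The classifier is using: length ≤ 4.
No match: "vivid", since length 5. Match: "elk", since length 3. No match: "anchor", since length 6.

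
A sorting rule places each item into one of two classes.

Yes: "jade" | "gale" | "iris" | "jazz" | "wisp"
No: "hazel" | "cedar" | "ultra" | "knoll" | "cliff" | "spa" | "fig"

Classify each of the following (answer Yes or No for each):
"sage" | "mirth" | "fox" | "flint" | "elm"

Yes, No, No, No, No

A rule that fits every label: even length — true of each 'Yes' example, false of each 'No' one.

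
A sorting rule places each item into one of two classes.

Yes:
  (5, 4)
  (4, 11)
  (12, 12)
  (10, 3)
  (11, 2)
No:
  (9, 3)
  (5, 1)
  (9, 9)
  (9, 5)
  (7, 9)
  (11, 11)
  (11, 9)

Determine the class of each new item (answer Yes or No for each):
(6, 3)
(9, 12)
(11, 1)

Yes, Yes, No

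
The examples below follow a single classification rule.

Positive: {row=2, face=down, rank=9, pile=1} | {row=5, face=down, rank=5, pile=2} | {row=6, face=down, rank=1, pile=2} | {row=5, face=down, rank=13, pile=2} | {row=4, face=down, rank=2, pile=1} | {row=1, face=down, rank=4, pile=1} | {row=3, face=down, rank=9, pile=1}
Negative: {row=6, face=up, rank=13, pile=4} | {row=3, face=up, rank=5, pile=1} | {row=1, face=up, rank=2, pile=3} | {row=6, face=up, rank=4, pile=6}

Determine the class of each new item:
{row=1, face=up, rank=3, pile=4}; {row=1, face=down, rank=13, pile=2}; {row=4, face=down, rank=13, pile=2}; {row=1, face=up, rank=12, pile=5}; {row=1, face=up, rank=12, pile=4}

Negative, Positive, Positive, Negative, Negative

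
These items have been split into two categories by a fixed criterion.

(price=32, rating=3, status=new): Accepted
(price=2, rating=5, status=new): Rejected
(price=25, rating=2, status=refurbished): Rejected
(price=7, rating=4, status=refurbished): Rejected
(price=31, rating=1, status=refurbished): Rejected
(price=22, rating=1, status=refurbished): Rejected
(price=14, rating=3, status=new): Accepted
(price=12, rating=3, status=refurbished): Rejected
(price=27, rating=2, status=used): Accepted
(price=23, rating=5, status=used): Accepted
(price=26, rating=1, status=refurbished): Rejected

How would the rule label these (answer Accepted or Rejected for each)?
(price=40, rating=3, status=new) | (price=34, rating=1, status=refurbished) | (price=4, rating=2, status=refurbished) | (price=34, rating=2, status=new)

The common property of the 'Accepted' items is: status is not refurbished AND price ≥ 7. No 'Rejected' item has it.
(price=40, rating=3, status=new) → status is new, price = 40 → Accepted. (price=34, rating=1, status=refurbished) → status is refurbished, price = 34 → Rejected. (price=4, rating=2, status=refurbished) → status is refurbished, price = 4 → Rejected. (price=34, rating=2, status=new) → status is new, price = 34 → Accepted.

Accepted, Rejected, Rejected, Accepted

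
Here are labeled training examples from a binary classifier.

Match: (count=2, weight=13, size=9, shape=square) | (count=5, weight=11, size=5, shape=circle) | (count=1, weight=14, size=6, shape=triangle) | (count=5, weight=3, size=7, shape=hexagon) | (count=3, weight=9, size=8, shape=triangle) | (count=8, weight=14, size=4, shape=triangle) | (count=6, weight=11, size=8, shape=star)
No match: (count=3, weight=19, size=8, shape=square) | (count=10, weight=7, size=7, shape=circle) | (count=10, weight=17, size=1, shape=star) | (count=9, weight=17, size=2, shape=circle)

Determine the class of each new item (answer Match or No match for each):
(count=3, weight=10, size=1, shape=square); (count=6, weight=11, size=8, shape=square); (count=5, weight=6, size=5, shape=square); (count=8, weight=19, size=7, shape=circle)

The classifier is using: weight ≤ 14 AND count ≤ 8.
(count=3, weight=10, size=1, shape=square): weight = 10, count = 3, passes → Match.
(count=6, weight=11, size=8, shape=square): weight = 11, count = 6, passes → Match.
(count=5, weight=6, size=5, shape=square): weight = 6, count = 5, passes → Match.
(count=8, weight=19, size=7, shape=circle): weight = 19, count = 8, does not satisfy this → No match.

Match, Match, Match, No match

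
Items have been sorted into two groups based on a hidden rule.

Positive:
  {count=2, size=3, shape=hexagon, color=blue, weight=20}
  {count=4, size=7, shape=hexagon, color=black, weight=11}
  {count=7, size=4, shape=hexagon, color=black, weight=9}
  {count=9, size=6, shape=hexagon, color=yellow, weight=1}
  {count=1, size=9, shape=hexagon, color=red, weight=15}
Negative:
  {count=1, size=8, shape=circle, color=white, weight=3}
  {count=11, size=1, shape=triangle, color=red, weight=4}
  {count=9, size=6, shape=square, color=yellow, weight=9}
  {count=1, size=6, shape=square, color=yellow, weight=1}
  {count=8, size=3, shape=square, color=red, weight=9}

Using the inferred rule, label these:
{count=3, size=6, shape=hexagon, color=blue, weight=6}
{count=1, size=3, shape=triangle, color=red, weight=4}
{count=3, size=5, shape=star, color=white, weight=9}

One predicate separates the groups cleanly: shape is hexagon.
{count=3, size=6, shape=hexagon, color=blue, weight=6} → shape is hexagon → Positive. {count=1, size=3, shape=triangle, color=red, weight=4} → shape is triangle → Negative. {count=3, size=5, shape=star, color=white, weight=9} → shape is star → Negative.

Positive, Negative, Negative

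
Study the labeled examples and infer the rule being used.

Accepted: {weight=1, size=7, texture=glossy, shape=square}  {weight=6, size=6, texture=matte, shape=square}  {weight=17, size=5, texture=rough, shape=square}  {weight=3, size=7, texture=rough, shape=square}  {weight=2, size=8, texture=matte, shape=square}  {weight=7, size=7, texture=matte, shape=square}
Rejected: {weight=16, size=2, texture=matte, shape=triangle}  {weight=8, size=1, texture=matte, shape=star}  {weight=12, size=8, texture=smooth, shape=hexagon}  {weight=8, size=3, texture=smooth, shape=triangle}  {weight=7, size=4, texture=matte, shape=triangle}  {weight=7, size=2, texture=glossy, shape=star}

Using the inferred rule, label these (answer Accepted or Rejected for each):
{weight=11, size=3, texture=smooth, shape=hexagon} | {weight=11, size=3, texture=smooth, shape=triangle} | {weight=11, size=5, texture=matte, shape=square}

Rejected, Rejected, Accepted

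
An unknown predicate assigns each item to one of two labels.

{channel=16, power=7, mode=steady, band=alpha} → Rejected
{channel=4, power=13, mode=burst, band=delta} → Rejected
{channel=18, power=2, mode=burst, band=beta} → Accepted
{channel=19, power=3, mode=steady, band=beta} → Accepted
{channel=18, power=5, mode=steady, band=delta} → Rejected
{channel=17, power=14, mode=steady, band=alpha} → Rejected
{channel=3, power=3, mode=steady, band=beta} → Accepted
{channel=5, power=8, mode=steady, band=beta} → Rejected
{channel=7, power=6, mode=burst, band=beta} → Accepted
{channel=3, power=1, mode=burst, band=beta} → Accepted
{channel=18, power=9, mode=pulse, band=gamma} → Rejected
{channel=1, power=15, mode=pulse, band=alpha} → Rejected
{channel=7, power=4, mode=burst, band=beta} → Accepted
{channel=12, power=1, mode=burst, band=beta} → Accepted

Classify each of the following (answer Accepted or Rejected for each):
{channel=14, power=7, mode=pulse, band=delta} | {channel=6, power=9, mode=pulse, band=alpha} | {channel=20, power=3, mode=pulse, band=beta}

The rule appears to be: band is beta AND power ≤ 6.
{channel=14, power=7, mode=pulse, band=delta} → band is delta, power = 7 → Rejected.
{channel=6, power=9, mode=pulse, band=alpha} → band is alpha, power = 9 → Rejected.
{channel=20, power=3, mode=pulse, band=beta} → band is beta, power = 3 → Accepted.

Rejected, Rejected, Accepted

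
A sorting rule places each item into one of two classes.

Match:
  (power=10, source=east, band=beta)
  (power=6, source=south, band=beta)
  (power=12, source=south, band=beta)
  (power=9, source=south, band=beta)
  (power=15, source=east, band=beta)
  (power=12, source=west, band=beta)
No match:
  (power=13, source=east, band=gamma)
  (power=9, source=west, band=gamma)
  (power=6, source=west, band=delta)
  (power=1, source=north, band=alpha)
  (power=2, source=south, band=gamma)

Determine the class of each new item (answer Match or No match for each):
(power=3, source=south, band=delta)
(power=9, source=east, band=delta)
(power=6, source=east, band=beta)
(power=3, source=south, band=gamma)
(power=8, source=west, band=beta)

No match, No match, Match, No match, Match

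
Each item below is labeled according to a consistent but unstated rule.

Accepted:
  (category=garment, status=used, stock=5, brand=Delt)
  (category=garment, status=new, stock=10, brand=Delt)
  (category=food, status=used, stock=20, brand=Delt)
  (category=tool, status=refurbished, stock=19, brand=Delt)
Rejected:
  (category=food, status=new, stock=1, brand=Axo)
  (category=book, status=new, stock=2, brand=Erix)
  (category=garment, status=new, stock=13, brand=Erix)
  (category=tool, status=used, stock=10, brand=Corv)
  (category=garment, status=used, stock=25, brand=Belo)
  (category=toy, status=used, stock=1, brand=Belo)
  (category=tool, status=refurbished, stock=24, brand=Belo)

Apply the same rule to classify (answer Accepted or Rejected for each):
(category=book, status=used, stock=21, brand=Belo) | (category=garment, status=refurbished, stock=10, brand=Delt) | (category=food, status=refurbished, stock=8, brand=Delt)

All 'Accepted' examples share one property — brand is Delt — and every 'Rejected' example lacks it.
(category=book, status=used, stock=21, brand=Belo) — brand is Belo, hence Rejected. (category=garment, status=refurbished, stock=10, brand=Delt) — brand is Delt, hence Accepted. (category=food, status=refurbished, stock=8, brand=Delt) — brand is Delt, hence Accepted.

Rejected, Accepted, Accepted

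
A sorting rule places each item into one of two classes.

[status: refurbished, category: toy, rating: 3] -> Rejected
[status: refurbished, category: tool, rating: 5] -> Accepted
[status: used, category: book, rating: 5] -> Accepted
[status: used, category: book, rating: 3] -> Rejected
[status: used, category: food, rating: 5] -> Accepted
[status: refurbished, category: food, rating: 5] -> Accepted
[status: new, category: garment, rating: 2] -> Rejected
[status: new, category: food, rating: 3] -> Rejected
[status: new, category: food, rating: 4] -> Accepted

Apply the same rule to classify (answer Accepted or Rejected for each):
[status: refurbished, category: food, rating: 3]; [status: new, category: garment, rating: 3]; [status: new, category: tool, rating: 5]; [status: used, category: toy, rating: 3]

Rejected, Rejected, Accepted, Rejected

The classifier is using: rating ≥ 4.
[status: refurbished, category: food, rating: 3]: rating = 3 — fails the rule, so Rejected.
[status: new, category: garment, rating: 3]: rating = 3 — fails the rule, so Rejected.
[status: new, category: tool, rating: 5]: rating = 5 — has this property, so Accepted.
[status: used, category: toy, rating: 3]: rating = 3 — fails the rule, so Rejected.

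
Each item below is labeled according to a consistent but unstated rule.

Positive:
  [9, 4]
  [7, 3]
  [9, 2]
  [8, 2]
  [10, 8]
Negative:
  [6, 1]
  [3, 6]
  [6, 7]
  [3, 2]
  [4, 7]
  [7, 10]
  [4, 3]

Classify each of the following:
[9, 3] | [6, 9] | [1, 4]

The common property of the 'Positive' items is: first > second AND sum ≥ 9. No 'Negative' item has it.
[9, 3]: 9 > 3, 9+3 = 12, fits → Positive.
[6, 9]: 6 < 9, 6+9 = 15, fails the rule → Negative.
[1, 4]: 1 < 4, 1+4 = 5, fails the rule → Negative.

Positive, Negative, Negative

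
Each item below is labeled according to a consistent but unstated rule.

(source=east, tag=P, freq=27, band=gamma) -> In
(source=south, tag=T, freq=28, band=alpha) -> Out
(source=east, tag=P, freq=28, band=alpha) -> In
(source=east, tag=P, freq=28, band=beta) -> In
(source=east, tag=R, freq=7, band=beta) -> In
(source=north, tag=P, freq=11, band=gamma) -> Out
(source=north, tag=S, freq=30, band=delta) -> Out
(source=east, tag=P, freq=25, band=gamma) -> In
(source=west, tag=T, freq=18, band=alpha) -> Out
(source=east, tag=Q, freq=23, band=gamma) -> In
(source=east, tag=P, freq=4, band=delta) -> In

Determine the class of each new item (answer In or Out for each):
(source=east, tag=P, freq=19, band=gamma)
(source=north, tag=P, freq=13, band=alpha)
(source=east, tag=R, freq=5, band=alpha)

Rule: source is east. This holds for each 'In' example and fails for each 'Out' one.

In, Out, In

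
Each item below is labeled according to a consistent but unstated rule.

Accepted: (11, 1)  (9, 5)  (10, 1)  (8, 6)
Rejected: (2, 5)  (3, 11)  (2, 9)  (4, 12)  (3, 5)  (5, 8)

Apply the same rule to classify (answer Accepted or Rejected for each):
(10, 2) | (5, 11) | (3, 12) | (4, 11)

All 'Accepted' examples share one property — first > second — and every 'Rejected' example lacks it.
(10, 2): 10 > 2 — checks out, so Accepted.
(5, 11): 5 < 11 — does not pass, so Rejected.
(3, 12): 3 < 12 — does not pass, so Rejected.
(4, 11): 4 < 11 — does not pass, so Rejected.

Accepted, Rejected, Rejected, Rejected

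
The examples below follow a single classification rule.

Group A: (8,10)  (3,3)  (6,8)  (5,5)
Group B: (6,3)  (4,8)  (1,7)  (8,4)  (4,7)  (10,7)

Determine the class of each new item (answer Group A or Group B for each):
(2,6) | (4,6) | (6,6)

'Group A' ⟺ |first − second| ≤ 2.
(2,6): Group B (|2−6| = 4).
(4,6): Group A (|4−6| = 2).
(6,6): Group A (|6−6| = 0).

Group B, Group A, Group A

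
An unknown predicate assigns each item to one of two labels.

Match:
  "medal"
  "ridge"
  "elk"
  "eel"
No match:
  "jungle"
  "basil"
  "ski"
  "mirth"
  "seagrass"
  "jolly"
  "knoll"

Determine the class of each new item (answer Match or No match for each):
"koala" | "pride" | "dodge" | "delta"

A rule that fits every label: odd length AND contains 'e' — true of each 'Match' example, false of each 'No match' one.

No match, Match, Match, Match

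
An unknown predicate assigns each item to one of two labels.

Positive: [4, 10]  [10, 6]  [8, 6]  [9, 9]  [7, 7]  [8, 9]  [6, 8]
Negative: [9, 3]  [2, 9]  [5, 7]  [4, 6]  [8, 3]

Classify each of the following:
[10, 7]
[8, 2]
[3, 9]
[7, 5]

Positive, Negative, Negative, Negative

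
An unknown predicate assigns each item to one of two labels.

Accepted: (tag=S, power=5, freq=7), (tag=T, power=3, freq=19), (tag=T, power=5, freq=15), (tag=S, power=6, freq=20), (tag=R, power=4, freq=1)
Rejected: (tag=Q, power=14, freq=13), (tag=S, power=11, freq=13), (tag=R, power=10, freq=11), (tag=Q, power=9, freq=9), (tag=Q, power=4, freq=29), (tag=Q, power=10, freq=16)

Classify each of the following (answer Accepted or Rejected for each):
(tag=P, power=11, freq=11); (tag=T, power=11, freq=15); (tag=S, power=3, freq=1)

The classifier is using: freq ≤ 20 AND power ≤ 6.

Rejected, Rejected, Accepted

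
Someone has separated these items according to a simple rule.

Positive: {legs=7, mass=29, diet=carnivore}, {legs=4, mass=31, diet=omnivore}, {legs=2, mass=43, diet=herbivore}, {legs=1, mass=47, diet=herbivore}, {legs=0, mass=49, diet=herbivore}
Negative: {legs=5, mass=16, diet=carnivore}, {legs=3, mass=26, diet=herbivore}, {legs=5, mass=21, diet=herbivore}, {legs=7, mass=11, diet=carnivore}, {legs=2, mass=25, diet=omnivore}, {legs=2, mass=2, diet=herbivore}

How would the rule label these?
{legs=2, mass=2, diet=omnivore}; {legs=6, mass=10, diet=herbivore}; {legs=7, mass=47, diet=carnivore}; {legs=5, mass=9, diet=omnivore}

Negative, Negative, Positive, Negative

The distinguishing property — mass ≥ 29 — holds for all the 'Positive' cases and none of the 'Negative' cases.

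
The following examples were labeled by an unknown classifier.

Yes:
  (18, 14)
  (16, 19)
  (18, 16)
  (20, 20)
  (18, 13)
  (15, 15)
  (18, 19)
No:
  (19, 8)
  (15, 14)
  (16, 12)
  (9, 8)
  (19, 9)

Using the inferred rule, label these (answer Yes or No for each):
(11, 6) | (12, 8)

The rule appears to be: sum ≥ 30.
No: (11, 6), since 11+6 = 17. No: (12, 8), since 12+8 = 20.

No, No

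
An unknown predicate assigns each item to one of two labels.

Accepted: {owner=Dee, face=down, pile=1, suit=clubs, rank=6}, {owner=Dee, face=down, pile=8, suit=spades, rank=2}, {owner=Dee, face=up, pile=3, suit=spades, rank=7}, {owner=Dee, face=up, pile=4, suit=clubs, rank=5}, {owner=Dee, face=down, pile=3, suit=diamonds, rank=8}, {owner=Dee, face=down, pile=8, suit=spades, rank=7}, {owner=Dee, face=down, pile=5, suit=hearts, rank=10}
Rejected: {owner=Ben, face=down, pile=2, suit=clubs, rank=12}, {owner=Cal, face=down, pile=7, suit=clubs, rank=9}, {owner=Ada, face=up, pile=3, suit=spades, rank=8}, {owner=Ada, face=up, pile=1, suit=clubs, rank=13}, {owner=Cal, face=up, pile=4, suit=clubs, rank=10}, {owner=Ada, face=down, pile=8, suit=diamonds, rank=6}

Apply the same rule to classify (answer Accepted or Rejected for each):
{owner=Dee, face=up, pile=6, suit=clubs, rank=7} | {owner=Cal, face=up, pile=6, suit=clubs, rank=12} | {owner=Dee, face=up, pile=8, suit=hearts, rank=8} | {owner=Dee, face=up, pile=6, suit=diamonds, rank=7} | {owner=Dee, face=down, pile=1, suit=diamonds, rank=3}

Accepted, Rejected, Accepted, Accepted, Accepted

A rule that fits every label: owner is Dee — true of each 'Accepted' example, false of each 'Rejected' one.
{owner=Dee, face=up, pile=6, suit=clubs, rank=7}: Accepted (owner is Dee). {owner=Cal, face=up, pile=6, suit=clubs, rank=12}: Rejected (owner is Cal). {owner=Dee, face=up, pile=8, suit=hearts, rank=8}: Accepted (owner is Dee). {owner=Dee, face=up, pile=6, suit=diamonds, rank=7}: Accepted (owner is Dee). {owner=Dee, face=down, pile=1, suit=diamonds, rank=3}: Accepted (owner is Dee).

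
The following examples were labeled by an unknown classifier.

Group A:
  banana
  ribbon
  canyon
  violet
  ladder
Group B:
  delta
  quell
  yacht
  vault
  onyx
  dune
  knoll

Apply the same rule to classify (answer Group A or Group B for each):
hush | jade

Every 'Group A' example satisfies: length 6. None of the 'Group B' examples do.
hush — length 4, hence Group B.
jade — length 4, hence Group B.

Group B, Group B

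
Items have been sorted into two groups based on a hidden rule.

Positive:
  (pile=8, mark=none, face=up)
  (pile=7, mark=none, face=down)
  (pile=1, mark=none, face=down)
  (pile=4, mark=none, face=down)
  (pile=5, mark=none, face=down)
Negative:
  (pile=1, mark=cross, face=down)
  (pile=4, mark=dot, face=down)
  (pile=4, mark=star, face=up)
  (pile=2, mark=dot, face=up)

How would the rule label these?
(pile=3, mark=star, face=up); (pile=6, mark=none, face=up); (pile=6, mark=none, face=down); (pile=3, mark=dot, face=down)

The common property of the 'Positive' items is: mark is none. No 'Negative' item has it.
(pile=3, mark=star, face=up): mark is star, does not satisfy this → Negative. (pile=6, mark=none, face=up): mark is none, checks out → Positive. (pile=6, mark=none, face=down): mark is none, checks out → Positive. (pile=3, mark=dot, face=down): mark is dot, does not satisfy this → Negative.

Negative, Positive, Positive, Negative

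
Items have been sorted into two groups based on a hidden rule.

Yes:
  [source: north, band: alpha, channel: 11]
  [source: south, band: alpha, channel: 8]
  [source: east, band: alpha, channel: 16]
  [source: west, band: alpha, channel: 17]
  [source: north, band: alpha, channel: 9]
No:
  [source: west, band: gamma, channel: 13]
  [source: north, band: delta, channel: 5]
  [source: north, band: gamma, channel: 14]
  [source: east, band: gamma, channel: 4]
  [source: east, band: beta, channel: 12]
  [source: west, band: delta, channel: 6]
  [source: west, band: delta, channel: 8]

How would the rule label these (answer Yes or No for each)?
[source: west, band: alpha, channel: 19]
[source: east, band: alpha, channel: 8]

Yes, Yes

A rule that fits every label: band is alpha — true of each 'Yes' example, false of each 'No' one.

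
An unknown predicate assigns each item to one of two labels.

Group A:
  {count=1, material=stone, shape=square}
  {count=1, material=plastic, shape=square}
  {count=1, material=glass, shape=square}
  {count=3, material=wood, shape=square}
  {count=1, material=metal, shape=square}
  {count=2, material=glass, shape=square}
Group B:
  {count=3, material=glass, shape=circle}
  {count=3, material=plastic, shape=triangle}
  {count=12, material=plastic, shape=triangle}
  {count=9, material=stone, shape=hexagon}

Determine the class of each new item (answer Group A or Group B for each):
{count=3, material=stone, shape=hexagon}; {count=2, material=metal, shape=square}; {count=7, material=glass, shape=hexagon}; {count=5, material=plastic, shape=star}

Group B, Group A, Group B, Group B

The rule appears to be: shape is square.
{count=3, material=stone, shape=hexagon} — shape is hexagon, hence Group B.
{count=2, material=metal, shape=square} — shape is square, hence Group A.
{count=7, material=glass, shape=hexagon} — shape is hexagon, hence Group B.
{count=5, material=plastic, shape=star} — shape is star, hence Group B.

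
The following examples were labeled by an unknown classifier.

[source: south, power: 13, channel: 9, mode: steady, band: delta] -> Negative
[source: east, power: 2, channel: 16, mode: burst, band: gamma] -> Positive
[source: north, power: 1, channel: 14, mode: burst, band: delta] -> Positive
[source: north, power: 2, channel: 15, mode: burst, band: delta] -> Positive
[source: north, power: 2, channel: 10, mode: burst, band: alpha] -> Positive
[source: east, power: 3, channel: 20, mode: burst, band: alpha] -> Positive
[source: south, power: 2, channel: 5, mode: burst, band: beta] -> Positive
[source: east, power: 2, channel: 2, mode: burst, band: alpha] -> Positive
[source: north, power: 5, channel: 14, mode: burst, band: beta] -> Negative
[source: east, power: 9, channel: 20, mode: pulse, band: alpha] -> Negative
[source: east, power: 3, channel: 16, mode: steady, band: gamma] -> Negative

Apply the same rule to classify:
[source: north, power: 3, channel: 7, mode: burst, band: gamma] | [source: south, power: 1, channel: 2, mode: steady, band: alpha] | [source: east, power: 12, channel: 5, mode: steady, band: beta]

The distinguishing property — mode is burst AND power ≤ 3 — holds for all the 'Positive' cases and none of the 'Negative' cases.
[source: north, power: 3, channel: 7, mode: burst, band: gamma] → mode is burst, power = 3 → Positive. [source: south, power: 1, channel: 2, mode: steady, band: alpha] → mode is steady, power = 1 → Negative. [source: east, power: 12, channel: 5, mode: steady, band: beta] → mode is steady, power = 12 → Negative.

Positive, Negative, Negative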